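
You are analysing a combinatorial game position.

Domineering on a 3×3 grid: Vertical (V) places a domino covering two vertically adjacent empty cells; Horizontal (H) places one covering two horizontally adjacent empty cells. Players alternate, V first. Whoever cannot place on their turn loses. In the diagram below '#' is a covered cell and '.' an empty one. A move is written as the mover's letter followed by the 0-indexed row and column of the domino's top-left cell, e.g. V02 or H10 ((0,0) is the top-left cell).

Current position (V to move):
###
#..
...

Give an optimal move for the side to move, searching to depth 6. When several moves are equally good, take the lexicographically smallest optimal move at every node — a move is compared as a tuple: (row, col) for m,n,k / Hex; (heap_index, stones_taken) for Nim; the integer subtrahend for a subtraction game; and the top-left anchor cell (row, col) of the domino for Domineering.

V's best at [###/#../...]: V11

p1 V@[###/#../...]: V11[###/##./.#.]+1* V12[###/#.#/..#]-1
p2 H@[###/##./.#.] terminal -1; root [###/#../...] d6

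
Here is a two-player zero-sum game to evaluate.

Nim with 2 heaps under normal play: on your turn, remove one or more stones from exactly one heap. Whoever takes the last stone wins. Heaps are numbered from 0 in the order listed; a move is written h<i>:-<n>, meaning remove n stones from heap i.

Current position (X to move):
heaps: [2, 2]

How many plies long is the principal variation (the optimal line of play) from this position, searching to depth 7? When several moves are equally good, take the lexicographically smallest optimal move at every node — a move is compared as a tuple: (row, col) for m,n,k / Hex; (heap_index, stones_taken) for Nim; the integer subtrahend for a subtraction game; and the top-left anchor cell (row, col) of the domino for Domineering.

PV length from [(2,2)]: 4 plies

[(2,2)] X move#1: h0:-1:-1/(1,2)*, h0:-2:-1/(0,2), h1:-1:-1/(2,1), h1:-2:-1/(2,0)
[(1,2)] O move#2: h0:-1:-1/(0,2), h1:-1:+1/(1,1)*, h1:-2:-1/(1,0)
[(1,1)] X move#3: h0:-1:-1/(0,1)*, h1:-1:-1/(1,0)
[(0,1)] O move#4: h1:-1:+1/(0,0)*
[(0,0)] end (terminal -1, X#5); searched (2,2) to 7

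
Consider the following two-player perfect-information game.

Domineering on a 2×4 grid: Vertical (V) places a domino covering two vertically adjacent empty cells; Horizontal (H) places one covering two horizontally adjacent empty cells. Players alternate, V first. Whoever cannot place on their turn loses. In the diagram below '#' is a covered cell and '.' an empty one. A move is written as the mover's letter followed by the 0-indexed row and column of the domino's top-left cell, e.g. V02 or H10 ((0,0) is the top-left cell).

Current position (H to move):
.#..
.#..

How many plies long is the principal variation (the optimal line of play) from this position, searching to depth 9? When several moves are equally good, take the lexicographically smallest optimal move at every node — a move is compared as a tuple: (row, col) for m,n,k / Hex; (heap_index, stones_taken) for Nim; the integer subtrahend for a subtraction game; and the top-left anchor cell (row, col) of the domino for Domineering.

[.#../.#..] H move#1: H02:+1/.###/.#..*, H12:+1/.#../.###
[.###/.#..] V move#2: V00:-1/####/##..*
[####/##..] H move#3: H12:+1/####/####*
[####/####] end (terminal -1, V#4); searched .#../.#.. to 9

PV length from [.#../.#..]: 3 plies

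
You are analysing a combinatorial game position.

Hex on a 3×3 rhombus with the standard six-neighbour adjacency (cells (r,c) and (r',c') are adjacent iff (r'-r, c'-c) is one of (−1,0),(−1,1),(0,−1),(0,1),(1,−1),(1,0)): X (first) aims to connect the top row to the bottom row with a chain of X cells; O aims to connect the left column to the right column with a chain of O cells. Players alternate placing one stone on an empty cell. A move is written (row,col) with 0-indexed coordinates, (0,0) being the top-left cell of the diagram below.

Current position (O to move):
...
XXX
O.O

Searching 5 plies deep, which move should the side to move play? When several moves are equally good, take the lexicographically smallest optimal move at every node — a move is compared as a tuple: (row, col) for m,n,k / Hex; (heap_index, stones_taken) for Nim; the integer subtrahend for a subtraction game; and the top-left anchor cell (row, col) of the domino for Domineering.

O's best at [.../XXX/O.O]: (2,1)

p1 O@[.../XXX/O.O]: (0,0)[O../XXX/O.O]-1 (0,1)[.O./XXX/O.O]-1 (0,2)[..O/XXX/O.O]-1 (2,1)[.../XXX/OOO]+1*
p2 X@[.../XXX/OOO] terminal -1; root [.../XXX/O.O] d5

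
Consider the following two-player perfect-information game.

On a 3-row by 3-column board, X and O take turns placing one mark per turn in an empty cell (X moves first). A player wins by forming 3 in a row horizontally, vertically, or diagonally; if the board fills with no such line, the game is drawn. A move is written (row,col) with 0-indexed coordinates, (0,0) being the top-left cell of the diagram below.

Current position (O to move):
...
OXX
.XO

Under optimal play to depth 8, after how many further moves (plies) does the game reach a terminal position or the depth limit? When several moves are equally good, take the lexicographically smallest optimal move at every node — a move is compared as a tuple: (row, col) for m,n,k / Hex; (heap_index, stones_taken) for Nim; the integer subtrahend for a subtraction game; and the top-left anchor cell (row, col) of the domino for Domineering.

PV length from [.../OXX/.XO]: 4 plies

p1 O@[.../OXX/.XO]: (0,0)[O../OXX/.XO]-1 (0,1)[.O./OXX/.XO]+0* (0,2)[..O/OXX/.XO]-1 (2,0)[.../OXX/OXO]-1
p2 X@[.O./OXX/.XO]: (0,0)[XO./OXX/.XO]+0* (0,2)[.OX/OXX/.XO]+0 (2,0)[.O./OXX/XXO]+0
p3 O@[XO./OXX/.XO]: (0,2)[XOO/OXX/.XO]+0* (2,0)[XO./OXX/OXO]+0
p4 X@[XOO/OXX/.XO]: (2,0)[XOO/OXX/XXO]+0*
p5 O@[XOO/OXX/XXO] terminal +0; root [.../OXX/.XO] d8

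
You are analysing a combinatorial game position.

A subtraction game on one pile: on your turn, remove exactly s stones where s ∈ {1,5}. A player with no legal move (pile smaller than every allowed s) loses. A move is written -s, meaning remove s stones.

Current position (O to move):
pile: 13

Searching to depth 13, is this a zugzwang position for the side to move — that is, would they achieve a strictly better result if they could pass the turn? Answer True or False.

zugzwang(13, O) = False

p1 O@[13]: -1[12]+1* -5[8]+1
p2 X@[12]: -1[11]-1* -5[7]-1
p3 O@[11]: -1[10]+1* -5[6]+1
p4 X@[10]: -1[9]-1* -5[5]-1
p5 O@[9]: -1[8]+1* -5[4]+1
p6 X@[8]: -1[7]-1* -5[3]-1
p7 O@[7]: -1[6]+1* -5[2]+1
p8 X@[6]: -1[5]-1* -5[1]-1
p9 O@[5]: -1[4]+1* -5[0]+1
p10 X@[4]: -1[3]-1*
p11 O@[3]: -1[2]+1*
p12 X@[2]: -1[1]-1*
p13 O@[1]: -1[0]+1*
p14 X@[0] terminal -1; root [13] d13
suppose O passes — search the same position with X to move:
pass> p1 X@[13]: -1[12]+1* -5[8]+1
pass> p2 O@[12]: -1[11]-1* -5[7]-1
pass> p3 X@[11]: -1[10]+1* -5[6]+1
pass> p4 O@[10]: -1[9]-1* -5[5]-1
pass> p5 X@[9]: -1[8]+1* -5[4]+1
pass> p6 O@[8]: -1[7]-1* -5[3]-1
pass> p7 X@[7]: -1[6]+1* -5[2]+1
pass> p8 O@[6]: -1[5]-1* -5[1]-1
pass> p9 X@[5]: -1[4]+1* -5[0]+1
pass> p10 O@[4]: -1[3]-1*
pass> p11 X@[3]: -1[2]+1*
pass> p12 O@[2]: -1[1]-1*
pass> p13 X@[1]: -1[0]+1*
pass> p14 O@[0] terminal -1; root [13] d13
for O: play +1, pass -1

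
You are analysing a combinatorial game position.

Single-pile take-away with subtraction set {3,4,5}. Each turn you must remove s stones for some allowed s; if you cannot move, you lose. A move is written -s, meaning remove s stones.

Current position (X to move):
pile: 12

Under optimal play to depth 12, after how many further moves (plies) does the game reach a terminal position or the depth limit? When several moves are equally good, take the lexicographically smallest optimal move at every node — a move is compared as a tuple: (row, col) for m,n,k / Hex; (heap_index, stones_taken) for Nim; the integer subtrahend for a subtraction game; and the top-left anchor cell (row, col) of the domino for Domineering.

p1 X@[12]: -3[9]+1* -4[8]+1 -5[7]-1
p2 O@[9]: -3[6]-1* -4[5]-1 -5[4]-1
p3 X@[6]: -3[3]-1 -4[2]+1* -5[1]+1
p4 O@[2] terminal -1; root [12] d12

PV length from [12]: 3 plies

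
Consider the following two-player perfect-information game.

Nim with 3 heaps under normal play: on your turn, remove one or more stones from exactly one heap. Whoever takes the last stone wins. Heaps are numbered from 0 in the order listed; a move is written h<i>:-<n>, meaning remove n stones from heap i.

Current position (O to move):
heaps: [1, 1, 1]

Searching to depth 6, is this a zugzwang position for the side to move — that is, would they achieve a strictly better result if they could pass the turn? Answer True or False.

ply 1, O at (1,1,1) | h0:-1=+1→(0,1,1)*; h1:-1=+1→(1,0,1); h2:-1=+1→(1,1,0)
ply 2, X at (0,1,1) | h1:-1=-1→(0,0,1)*; h2:-1=-1→(0,1,0)
ply 3, O at (0,0,1) | h2:-1=+1→(0,0,0)*
ply 4: (0,0,0) is terminal -1 (X); from (1,1,1) depth 6
suppose O passes — search the same position with X to move:
pass> ply 1, X at (1,1,1) | h0:-1=+1→(0,1,1)*; h1:-1=+1→(1,0,1); h2:-1=+1→(1,1,0)
pass> ply 2, O at (0,1,1) | h1:-1=-1→(0,0,1)*; h2:-1=-1→(0,1,0)
pass> ply 3, X at (0,0,1) | h2:-1=+1→(0,0,0)*
pass> ply 4: (0,0,0) is terminal -1 (O); from (1,1,1) depth 6
for O: play +1, pass -1

zugzwang((1,1,1), O) = False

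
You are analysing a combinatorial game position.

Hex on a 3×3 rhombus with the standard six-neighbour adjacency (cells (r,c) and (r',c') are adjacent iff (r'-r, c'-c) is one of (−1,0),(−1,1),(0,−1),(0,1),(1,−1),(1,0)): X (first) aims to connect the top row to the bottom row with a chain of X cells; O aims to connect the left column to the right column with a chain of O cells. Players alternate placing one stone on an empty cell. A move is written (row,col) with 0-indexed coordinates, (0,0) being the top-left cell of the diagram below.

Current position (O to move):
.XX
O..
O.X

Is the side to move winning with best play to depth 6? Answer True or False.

p1 O@[.XX/O../O.X]: (0,0)[OXX/O../O.X]-1 (1,1)[.XX/OO./O.X]-1 (1,2)[.XX/O.O/O.X]+1* (2,1)[.XX/O../OOX]-1
p2 X@[.XX/O.O/O.X]: (0,0)[XXX/O.O/O.X]-1* (1,1)[.XX/OXO/O.X]-1 (2,1)[.XX/O.O/OXX]-1
p3 O@[XXX/O.O/O.X]: (1,1)[XXX/OOO/O.X]+1* (2,1)[XXX/O.O/OOX]+1
p4 X@[XXX/OOO/O.X] terminal -1; root [.XX/O../O.X] d6

O winning at [.XX/O../O.X]: True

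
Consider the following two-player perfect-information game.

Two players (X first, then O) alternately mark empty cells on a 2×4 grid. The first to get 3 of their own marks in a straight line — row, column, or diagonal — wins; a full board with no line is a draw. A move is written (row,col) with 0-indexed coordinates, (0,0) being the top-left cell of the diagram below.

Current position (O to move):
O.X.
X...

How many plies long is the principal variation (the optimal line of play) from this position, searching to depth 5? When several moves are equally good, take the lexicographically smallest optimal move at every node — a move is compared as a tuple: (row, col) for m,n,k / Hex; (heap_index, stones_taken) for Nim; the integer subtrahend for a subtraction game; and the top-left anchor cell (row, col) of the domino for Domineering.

PV length from [O.X./X...]: 5 plies

ply 1, O at O.X./X... | (0,1)=+0→OOX./X...*; (0,3)=+0→O.XO/X...; (1,1)=+0→O.X./XO..; (1,2)=+0→O.X./X.O.; (1,3)=+0→O.X./X..O
ply 2, X at OOX./X... | (0,3)=+0→OOXX/X...*; (1,1)=+0→OOX./XX..; (1,2)=+0→OOX./X.X.; (1,3)=+0→OOX./X..X
ply 3, O at OOXX/X... | (1,1)=+0→OOXX/XO..*; (1,2)=+0→OOXX/X.O.; (1,3)=+0→OOXX/X..O
ply 4, X at OOXX/XO.. | (1,2)=+0→OOXX/XOX.*; (1,3)=+0→OOXX/XO.X
ply 5, O at OOXX/XOX. | (1,3)=+0→OOXX/XOXO*
ply 6: OOXX/XOXO is terminal +0 (X); from O.X./X... depth 5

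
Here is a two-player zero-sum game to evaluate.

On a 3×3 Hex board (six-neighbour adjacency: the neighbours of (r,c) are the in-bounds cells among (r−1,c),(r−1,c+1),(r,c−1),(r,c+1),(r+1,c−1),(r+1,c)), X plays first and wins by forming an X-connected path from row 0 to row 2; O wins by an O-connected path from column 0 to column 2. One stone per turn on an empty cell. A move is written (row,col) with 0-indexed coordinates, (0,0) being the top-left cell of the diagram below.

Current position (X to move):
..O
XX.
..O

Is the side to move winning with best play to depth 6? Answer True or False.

X winning at [..O/XX./..O]: True

[..O/XX./..O] X move#1: (0,0):+1/X.O/XX./..O*, (0,1):+1/.XO/XX./..O, (1,2):+1/..O/XXX/..O, (2,0):+1/..O/XX./X.O, (2,1):+1/..O/XX./.XO
[X.O/XX./..O] O move#2: (0,1):-1/XOO/XX./..O*, (1,2):-1/X.O/XXO/..O, (2,0):-1/X.O/XX./O.O, (2,1):-1/X.O/XX./.OO
[XOO/XX./..O] X move#3: (1,2):+1/XOO/XXX/..O*, (2,0):+1/XOO/XX./X.O, (2,1):+1/XOO/XX./.XO
[XOO/XXX/..O] O move#4: (2,0):-1/XOO/XXX/O.O*, (2,1):-1/XOO/XXX/.OO
[XOO/XXX/O.O] X move#5: (2,1):+1/XOO/XXX/OXO*
[XOO/XXX/OXO] end (terminal -1, O#6); searched ..O/XX./..O to 6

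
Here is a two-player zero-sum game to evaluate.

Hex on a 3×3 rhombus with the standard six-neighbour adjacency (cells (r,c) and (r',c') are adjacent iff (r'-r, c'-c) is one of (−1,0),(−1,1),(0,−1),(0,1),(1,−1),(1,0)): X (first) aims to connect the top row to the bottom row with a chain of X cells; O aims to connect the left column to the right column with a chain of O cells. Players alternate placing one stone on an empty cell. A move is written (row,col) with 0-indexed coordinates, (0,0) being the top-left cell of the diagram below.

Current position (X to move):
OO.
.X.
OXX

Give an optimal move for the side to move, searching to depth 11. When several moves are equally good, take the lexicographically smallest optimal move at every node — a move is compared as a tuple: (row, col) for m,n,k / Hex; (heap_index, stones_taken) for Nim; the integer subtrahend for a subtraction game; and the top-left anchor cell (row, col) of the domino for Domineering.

X's best at [OO./.X./OXX]: (0,2)

ply 1, X at OO./.X./OXX | (0,2)=+1→OOX/.X./OXX*; (1,0)=-1→OO./XX./OXX; (1,2)=-1→OO./.XX/OXX
ply 2: OOX/.X./OXX is terminal -1 (O); from OO./.X./OXX depth 11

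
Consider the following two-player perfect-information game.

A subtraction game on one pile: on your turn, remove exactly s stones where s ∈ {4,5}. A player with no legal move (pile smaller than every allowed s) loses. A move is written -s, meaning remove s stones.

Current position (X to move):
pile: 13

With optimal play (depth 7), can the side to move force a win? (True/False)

X winning at [13]: True

[13] X move#1: -4:+1/9*, -5:-1/8
[9] O move#2: -4:-1/5*, -5:-1/4
[5] X move#3: -4:+1/1*, -5:+1/0
[1] end (terminal -1, O#4); searched 13 to 7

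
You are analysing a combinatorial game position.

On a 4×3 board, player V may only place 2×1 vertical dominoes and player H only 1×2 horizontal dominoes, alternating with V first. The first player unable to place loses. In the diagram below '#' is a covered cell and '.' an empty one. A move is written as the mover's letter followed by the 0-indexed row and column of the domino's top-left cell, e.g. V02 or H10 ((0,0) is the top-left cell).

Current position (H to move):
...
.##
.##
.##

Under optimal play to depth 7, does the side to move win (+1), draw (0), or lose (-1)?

value(.../.##/.##/.##, H) = -1

[.../.##/.##/.##] H move#1: H00:-1/##./.##/.##/.##*, H01:-1/.##/.##/.##/.##
[##./.##/.##/.##] V move#2: V10:+1/##./###/###/.##*, V20:+1/##./.##/###/###
[##./###/###/.##] end (terminal -1, H#3); searched .../.##/.##/.## to 7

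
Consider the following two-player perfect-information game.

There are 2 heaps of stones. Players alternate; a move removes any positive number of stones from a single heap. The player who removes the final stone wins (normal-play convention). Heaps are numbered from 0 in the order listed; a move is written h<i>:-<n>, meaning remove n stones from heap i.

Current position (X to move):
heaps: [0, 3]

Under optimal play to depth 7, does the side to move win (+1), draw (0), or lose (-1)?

value((0,3), X) = +1

p1 X@[(0,3)]: h1:-1[(0,2)]-1 h1:-2[(0,1)]-1 h1:-3[(0,0)]+1*
p2 O@[(0,0)] terminal -1; root [(0,3)] d7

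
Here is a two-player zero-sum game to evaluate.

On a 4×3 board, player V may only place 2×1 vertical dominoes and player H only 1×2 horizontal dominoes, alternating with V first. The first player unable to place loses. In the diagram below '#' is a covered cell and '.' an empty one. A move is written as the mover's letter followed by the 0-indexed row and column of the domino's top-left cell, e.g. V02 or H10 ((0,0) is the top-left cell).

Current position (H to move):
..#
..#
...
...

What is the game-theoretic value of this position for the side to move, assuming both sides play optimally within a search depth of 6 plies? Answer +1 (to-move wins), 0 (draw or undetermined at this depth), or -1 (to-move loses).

p1 H@[..#/..#/.../...]: H00[###/..#/.../...]-1* H10[..#/###/.../...]-1 H20[..#/..#/##./...]-1 H21[..#/..#/.##/...]-1 H30[..#/..#/.../##.]-1 H31[..#/..#/.../.##]-1
p2 V@[###/..#/.../...]: V10[###/#.#/#../...]-1 V11[###/.##/.#./...]+1* V20[###/..#/#../#..]-1 V21[###/..#/.#./.#.]+1 V22[###/..#/..#/..#]-1
p3 H@[###/.##/.#./...]: H30[###/.##/.#./##.]-1* H31[###/.##/.#./.##]-1
p4 V@[###/.##/.#./##.]: V10[###/###/##./##.]+1* V22[###/.##/.##/###]+1
p5 H@[###/###/##./##.] terminal -1; root [..#/..#/.../...] d6

value(..#/..#/.../..., H) = -1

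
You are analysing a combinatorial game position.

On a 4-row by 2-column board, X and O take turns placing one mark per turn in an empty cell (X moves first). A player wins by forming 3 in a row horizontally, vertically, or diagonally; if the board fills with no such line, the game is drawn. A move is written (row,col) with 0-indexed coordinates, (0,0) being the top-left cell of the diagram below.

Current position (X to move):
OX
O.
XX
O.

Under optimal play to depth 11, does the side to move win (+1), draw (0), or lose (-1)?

[OX/O./XX/O.] X move#1: (1,1):+1/OX/OX/XX/O.*, (3,1):+0/OX/O./XX/OX
[OX/OX/XX/O.] end (terminal -1, O#2); searched OX/O./XX/O. to 11

value(OX/O./XX/O., X) = +1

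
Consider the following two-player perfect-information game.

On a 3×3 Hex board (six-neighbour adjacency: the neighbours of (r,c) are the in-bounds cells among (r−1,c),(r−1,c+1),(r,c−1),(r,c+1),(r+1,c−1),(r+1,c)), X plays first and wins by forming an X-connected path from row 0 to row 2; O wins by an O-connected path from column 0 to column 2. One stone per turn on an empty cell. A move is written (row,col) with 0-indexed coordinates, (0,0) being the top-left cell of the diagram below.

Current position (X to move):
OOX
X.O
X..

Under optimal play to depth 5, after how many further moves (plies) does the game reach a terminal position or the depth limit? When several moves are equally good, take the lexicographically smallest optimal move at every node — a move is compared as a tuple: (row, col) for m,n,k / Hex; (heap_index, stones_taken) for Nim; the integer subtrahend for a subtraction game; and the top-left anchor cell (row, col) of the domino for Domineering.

PV length from [OOX/X.O/X..]: 1 ply

[OOX/X.O/X..] X move#1: (1,1):+1/OOX/XXO/X..*, (2,1):-1/OOX/X.O/XX., (2,2):-1/OOX/X.O/X.X
[OOX/XXO/X..] end (terminal -1, O#2); searched OOX/X.O/X.. to 5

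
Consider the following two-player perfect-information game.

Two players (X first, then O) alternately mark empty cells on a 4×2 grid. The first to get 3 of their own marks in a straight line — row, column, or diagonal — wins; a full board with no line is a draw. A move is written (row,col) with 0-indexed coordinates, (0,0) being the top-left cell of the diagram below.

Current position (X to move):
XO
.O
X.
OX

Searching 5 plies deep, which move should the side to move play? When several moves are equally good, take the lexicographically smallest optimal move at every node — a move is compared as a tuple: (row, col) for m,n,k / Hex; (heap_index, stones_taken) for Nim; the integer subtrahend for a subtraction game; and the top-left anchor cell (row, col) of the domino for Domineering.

X's best at [XO/.O/X./OX]: (1,0)

[XO/.O/X./OX] X move#1: (1,0):+1/XO/XO/X./OX*, (2,1):+0/XO/.O/XX/OX
[XO/XO/X./OX] end (terminal -1, O#2); searched XO/.O/X./OX to 5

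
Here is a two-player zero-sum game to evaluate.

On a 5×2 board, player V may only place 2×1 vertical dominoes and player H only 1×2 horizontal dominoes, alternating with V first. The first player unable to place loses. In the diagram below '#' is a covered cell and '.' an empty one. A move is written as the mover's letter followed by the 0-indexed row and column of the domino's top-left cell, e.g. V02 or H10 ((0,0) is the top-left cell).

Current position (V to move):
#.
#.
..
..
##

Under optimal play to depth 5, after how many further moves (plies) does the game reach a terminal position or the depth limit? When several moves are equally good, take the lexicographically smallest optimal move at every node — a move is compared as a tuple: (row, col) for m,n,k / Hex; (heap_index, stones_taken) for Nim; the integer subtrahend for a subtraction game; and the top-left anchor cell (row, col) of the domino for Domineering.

p1 V@[#./#./../../##]: V01[##/##/../../##]-1 V11[#./##/.#/../##]-1 V20[#./#./#./#./##]+1* V21[#./#./.#/.#/##]+1
p2 H@[#./#./#./#./##] terminal -1; root [#./#./../../##] d5

PV length from [#./#./../../##]: 1 ply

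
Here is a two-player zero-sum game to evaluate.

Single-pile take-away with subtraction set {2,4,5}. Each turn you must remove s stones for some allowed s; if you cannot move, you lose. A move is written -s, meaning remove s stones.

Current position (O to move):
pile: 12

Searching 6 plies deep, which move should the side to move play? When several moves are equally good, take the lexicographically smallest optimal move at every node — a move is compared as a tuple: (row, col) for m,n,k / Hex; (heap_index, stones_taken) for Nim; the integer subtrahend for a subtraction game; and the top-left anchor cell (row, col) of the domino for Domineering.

O's best at [12]: -4

p1 O@[12]: -2[10]-1 -4[8]+1* -5[7]+1
p2 X@[8]: -2[6]-1* -4[4]-1 -5[3]-1
p3 O@[6]: -2[4]-1 -4[2]-1 -5[1]+1*
p4 X@[1] terminal -1; root [12] d6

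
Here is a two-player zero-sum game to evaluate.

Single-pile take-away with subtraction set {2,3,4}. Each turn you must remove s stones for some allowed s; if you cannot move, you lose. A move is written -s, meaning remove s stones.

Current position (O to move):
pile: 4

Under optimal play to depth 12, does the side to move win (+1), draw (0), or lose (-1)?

p1 O@[4]: -2[2]-1 -3[1]+1* -4[0]+1
p2 X@[1] terminal -1; root [4] d12

value(4, O) = +1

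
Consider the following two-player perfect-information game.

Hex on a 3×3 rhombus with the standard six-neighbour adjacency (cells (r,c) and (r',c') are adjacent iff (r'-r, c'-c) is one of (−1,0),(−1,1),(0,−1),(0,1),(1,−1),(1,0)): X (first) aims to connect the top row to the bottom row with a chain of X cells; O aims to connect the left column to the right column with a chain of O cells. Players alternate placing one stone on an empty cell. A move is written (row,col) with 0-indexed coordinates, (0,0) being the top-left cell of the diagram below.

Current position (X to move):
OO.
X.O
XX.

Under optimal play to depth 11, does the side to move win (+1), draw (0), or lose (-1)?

value(OO./X.O/XX., X) = -1

ply 1, X at OO./X.O/XX. | (0,2)=-1→OOX/X.O/XX.*; (1,1)=-1→OO./XXO/XX.; (2,2)=-1→OO./X.O/XXX
ply 2, O at OOX/X.O/XX. | (1,1)=+1→OOX/XOO/XX.*; (2,2)=-1→OOX/X.O/XXO
ply 3: OOX/XOO/XX. is terminal -1 (X); from OO./X.O/XX. depth 11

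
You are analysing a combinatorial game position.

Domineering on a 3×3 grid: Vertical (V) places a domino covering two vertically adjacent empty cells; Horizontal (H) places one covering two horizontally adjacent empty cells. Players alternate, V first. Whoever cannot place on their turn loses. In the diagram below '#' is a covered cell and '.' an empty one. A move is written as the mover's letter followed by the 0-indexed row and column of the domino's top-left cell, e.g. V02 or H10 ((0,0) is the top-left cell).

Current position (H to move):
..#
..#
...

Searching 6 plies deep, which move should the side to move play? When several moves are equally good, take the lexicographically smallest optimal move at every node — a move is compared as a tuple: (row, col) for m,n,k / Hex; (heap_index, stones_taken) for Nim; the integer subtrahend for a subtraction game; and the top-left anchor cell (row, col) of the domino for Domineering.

H's best at [..#/..#/...]: H10

ply 1, H at ..#/..#/... | H00=-1→###/..#/...; H10=+1→..#/###/...*; H20=-1→..#/..#/##.; H21=-1→..#/..#/.##
ply 2: ..#/###/... is terminal -1 (V); from ..#/..#/... depth 6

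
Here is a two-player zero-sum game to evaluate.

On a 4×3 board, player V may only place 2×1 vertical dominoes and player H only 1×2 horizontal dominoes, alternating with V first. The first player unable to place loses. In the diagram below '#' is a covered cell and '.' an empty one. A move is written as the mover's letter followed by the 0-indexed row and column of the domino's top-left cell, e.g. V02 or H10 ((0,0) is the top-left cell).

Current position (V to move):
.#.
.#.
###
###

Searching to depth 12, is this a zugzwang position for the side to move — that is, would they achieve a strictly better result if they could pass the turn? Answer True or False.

p1 V@[.#./.#./###/###]: V00[##./##./###/###]+1* V02[.##/.##/###/###]+1
p2 H@[##./##./###/###] terminal -1; root [.#./.#./###/###] d12
if V skipped the turn, H would face:
~ p1 H@[.#./.#./###/###] terminal -1; root [.#./.#./###/###] d12
compare (V): move=+1 vs pass=+1

zugzwang(.#./.#./###/###, V) = False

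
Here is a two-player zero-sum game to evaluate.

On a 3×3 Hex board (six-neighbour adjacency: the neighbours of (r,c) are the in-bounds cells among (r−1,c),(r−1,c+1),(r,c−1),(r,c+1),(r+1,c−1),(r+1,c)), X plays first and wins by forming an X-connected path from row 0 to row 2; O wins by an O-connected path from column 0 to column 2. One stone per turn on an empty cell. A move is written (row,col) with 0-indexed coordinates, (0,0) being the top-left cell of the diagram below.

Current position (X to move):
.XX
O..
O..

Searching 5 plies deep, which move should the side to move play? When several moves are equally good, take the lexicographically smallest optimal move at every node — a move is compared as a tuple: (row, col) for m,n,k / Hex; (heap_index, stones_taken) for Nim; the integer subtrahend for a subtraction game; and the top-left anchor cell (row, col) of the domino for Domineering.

p1 X@[.XX/O../O..]: (0,0)[XXX/O../O..]-1 (1,1)[.XX/OX./O..]-1 (1,2)[.XX/O.X/O..]+1* (2,1)[.XX/O../OX.]+1 (2,2)[.XX/O../O.X]-1
p2 O@[.XX/O.X/O..]: (0,0)[OXX/O.X/O..]-1* (1,1)[.XX/OOX/O..]-1 (2,1)[.XX/O.X/OO.]-1 (2,2)[.XX/O.X/O.O]-1
p3 X@[OXX/O.X/O..]: (1,1)[OXX/OXX/O..]+1* (2,1)[OXX/O.X/OX.]+1 (2,2)[OXX/O.X/O.X]+1
p4 O@[OXX/OXX/O..]: (2,1)[OXX/OXX/OO.]-1* (2,2)[OXX/OXX/O.O]-1
p5 X@[OXX/OXX/OO.]: (2,2)[OXX/OXX/OOX]+1*
p6 O@[OXX/OXX/OOX] terminal -1; root [.XX/O../O..] d5

X's best at [.XX/O../O..]: (1,2)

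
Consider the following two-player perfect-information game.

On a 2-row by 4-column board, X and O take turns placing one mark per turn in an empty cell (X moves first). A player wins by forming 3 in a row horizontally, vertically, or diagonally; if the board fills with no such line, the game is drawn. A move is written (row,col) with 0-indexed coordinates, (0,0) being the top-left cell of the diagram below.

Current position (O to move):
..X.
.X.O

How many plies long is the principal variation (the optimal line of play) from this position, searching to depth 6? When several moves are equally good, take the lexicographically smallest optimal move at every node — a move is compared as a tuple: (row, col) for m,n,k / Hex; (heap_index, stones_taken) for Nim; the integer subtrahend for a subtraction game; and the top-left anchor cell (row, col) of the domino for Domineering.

PV length from [..X./.X.O]: 5 plies

[..X./.X.O] O move#1: (0,0):+0/O.X./.X.O*, (0,1):+0/.OX./.X.O, (0,3):+0/..XO/.X.O, (1,0):-1/..X./OX.O, (1,2):-1/..X./.XOO
[O.X./.X.O] X move#2: (0,1):+0/OXX./.X.O*, (0,3):+0/O.XX/.X.O, (1,0):+0/O.X./XX.O, (1,2):+0/O.X./.XXO
[OXX./.X.O] O move#3: (0,3):+0/OXXO/.X.O*, (1,0):-1/OXX./OX.O, (1,2):-1/OXX./.XOO
[OXXO/.X.O] X move#4: (1,0):+0/OXXO/XX.O*, (1,2):+0/OXXO/.XXO
[OXXO/XX.O] O move#5: (1,2):+0/OXXO/XXOO*
[OXXO/XXOO] end (terminal +0, X#6); searched ..X./.X.O to 6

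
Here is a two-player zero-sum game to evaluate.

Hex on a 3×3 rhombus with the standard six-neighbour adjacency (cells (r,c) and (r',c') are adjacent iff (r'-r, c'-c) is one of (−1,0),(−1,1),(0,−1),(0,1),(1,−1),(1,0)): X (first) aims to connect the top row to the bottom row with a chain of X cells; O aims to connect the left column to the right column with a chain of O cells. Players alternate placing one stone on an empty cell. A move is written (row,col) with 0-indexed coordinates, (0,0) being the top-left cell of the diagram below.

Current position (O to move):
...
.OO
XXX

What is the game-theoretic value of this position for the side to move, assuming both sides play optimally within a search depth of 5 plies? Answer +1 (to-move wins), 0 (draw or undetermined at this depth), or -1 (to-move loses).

ply 1, O at .../.OO/XXX | (0,0)=+1→O../.OO/XXX*; (0,1)=+1→.O./.OO/XXX; (0,2)=-1→..O/.OO/XXX; (1,0)=+1→.../OOO/XXX
ply 2, X at O../.OO/XXX | (0,1)=-1→OX./.OO/XXX*; (0,2)=-1→O.X/.OO/XXX; (1,0)=-1→O../XOO/XXX
ply 3, O at OX./.OO/XXX | (0,2)=-1→OXO/.OO/XXX; (1,0)=+1→OX./OOO/XXX*
ply 4: OX./OOO/XXX is terminal -1 (X); from .../.OO/XXX depth 5

value(.../.OO/XXX, O) = +1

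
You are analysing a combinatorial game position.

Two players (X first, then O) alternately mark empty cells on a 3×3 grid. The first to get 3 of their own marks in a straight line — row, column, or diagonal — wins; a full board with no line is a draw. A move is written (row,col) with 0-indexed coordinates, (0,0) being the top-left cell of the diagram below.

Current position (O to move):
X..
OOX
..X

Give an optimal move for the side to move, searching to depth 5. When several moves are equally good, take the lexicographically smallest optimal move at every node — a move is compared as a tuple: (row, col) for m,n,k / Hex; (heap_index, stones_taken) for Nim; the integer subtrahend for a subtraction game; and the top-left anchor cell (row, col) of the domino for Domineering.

p1 O@[X../OOX/..X]: (0,1)[XO./OOX/..X]-1 (0,2)[X.O/OOX/..X]+0* (2,0)[X../OOX/O.X]-1 (2,1)[X../OOX/.OX]-1
p2 X@[X.O/OOX/..X]: (0,1)[XXO/OOX/..X]-1 (2,0)[X.O/OOX/X.X]+0* (2,1)[X.O/OOX/.XX]-1
p3 O@[X.O/OOX/X.X]: (0,1)[XOO/OOX/X.X]-1 (2,1)[X.O/OOX/XOX]+0*
p4 X@[X.O/OOX/XOX]: (0,1)[XXO/OOX/XOX]+0*
p5 O@[XXO/OOX/XOX] terminal +0; root [X../OOX/..X] d5

O's best at [X../OOX/..X]: (0,2)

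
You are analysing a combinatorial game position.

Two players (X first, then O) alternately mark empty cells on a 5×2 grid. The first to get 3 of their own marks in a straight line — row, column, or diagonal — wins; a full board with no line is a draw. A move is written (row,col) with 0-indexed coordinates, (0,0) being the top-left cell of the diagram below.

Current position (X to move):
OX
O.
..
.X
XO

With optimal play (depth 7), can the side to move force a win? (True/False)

X winning at [OX/O./../.X/XO]: False

[OX/O./../.X/XO] X move#1: (1,1):-1/OX/OX/../.X/XO, (2,0):+0/OX/O./X./.X/XO*, (2,1):-1/OX/O./.X/.X/XO, (3,0):-1/OX/O./../XX/XO
[OX/O./X./.X/XO] O move#2: (1,1):-1/OX/OO/X./.X/XO, (2,1):-1/OX/O./XO/.X/XO, (3,0):+0/OX/O./X./OX/XO*
[OX/O./X./OX/XO] X move#3: (1,1):+0/OX/OX/X./OX/XO*, (2,1):+0/OX/O./XX/OX/XO
[OX/OX/X./OX/XO] O move#4: (2,1):+0/OX/OX/XO/OX/XO*
[OX/OX/XO/OX/XO] end (terminal +0, X#5); searched OX/O./../.X/XO to 7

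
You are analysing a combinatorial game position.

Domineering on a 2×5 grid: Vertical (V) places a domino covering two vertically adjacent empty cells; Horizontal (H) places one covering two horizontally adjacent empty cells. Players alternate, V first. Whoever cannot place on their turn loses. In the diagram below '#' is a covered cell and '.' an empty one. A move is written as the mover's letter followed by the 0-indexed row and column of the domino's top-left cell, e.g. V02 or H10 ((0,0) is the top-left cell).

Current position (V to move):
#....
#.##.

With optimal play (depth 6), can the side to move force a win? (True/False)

p1 V@[#..../#.##.]: V01[##.../####.]-1* V04[#...#/#.###]-1
p2 H@[##.../####.]: H02[####./####.]-1 H03[##.##/####.]+1*
p3 V@[##.##/####.] terminal -1; root [#..../#.##.] d6

V winning at [#..../#.##.]: False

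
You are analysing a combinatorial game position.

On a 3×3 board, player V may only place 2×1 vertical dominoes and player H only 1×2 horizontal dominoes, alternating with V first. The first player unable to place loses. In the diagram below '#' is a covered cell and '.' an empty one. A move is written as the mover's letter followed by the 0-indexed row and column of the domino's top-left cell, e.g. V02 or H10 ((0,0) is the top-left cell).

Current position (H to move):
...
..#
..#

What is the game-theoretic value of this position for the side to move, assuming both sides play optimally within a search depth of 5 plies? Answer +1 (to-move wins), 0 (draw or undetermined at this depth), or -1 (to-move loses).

value(.../..#/..#, H) = +1

ply 1, H at .../..#/..# | H00=-1→##./..#/..#; H01=-1→.##/..#/..#; H10=+1→.../###/..#*; H20=-1→.../..#/###
ply 2: .../###/..# is terminal -1 (V); from .../..#/..# depth 5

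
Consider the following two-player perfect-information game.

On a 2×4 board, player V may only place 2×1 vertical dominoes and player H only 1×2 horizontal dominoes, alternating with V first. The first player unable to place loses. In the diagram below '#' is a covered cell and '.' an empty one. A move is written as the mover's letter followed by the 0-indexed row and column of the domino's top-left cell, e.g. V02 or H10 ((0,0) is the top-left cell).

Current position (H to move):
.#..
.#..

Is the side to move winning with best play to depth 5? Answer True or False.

p1 H@[.#../.#..]: H02[.###/.#..]+1* H12[.#../.###]+1
p2 V@[.###/.#..]: V00[####/##..]-1*
p3 H@[####/##..]: H12[####/####]+1*
p4 V@[####/####] terminal -1; root [.#../.#..] d5

H winning at [.#../.#..]: True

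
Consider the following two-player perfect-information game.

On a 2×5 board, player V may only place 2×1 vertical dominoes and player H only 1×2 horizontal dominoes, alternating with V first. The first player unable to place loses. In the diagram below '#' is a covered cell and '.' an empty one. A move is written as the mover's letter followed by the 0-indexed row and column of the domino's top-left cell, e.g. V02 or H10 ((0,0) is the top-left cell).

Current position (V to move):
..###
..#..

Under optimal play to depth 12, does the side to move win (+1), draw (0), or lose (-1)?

value(..###/..#.., V) = +1

[..###/..#..] V move#1: V00:+1/#.###/#.#..*, V01:+1/.####/.##..
[#.###/#.#..] H move#2: H13:-1/#.###/#.###*
[#.###/#.###] V move#3: V01:+1/#####/#####*
[#####/#####] end (terminal -1, H#4); searched ..###/..#.. to 12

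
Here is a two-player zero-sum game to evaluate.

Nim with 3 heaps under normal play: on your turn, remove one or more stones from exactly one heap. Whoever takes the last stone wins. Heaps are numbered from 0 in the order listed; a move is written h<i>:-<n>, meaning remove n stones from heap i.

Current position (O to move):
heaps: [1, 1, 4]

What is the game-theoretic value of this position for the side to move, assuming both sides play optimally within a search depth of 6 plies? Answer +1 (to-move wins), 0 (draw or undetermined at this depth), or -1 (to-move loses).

ply 1, O at (1,1,4) | h0:-1=-1→(0,1,4); h1:-1=-1→(1,0,4); h2:-1=-1→(1,1,3); h2:-2=-1→(1,1,2); h2:-3=-1→(1,1,1); h2:-4=+1→(1,1,0)*
ply 2, X at (1,1,0) | h0:-1=-1→(0,1,0)*; h1:-1=-1→(1,0,0)
ply 3, O at (0,1,0) | h1:-1=+1→(0,0,0)*
ply 4: (0,0,0) is terminal -1 (X); from (1,1,4) depth 6

value((1,1,4), O) = +1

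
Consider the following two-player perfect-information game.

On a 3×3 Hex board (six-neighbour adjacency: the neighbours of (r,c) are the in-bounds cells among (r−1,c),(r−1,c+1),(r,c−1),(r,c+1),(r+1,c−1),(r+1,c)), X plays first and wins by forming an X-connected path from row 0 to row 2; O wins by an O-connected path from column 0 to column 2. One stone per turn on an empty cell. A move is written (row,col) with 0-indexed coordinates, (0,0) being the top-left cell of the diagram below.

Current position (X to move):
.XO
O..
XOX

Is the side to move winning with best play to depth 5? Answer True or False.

p1 X@[.XO/O../XOX]: (0,0)[XXO/O../XOX]-1 (1,1)[.XO/OX./XOX]+1* (1,2)[.XO/O.X/XOX]-1
p2 O@[.XO/OX./XOX] terminal -1; root [.XO/O../XOX] d5

X winning at [.XO/O../XOX]: True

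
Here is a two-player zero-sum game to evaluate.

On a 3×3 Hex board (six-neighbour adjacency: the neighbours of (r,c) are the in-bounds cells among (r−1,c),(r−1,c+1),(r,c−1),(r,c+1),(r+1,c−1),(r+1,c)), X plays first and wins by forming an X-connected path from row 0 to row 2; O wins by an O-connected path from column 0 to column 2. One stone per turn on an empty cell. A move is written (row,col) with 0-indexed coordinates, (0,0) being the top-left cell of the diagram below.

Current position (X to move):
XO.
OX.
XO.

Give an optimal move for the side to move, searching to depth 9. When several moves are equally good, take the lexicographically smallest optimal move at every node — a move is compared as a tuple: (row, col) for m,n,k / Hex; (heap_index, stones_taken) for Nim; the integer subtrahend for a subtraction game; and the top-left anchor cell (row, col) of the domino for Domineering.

[XO./OX./XO.] X move#1: (0,2):+1/XOX/OX./XO.*, (1,2):-1/XO./OXX/XO., (2,2):-1/XO./OX./XOX
[XOX/OX./XO.] end (terminal -1, O#2); searched XO./OX./XO. to 9

X's best at [XO./OX./XO.]: (0,2)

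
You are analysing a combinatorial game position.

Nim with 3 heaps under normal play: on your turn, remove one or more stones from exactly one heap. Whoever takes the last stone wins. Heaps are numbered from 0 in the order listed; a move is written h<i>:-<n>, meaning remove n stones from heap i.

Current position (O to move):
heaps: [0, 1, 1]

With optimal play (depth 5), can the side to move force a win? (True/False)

p1 O@[(0,1,1)]: h1:-1[(0,0,1)]-1* h2:-1[(0,1,0)]-1
p2 X@[(0,0,1)]: h2:-1[(0,0,0)]+1*
p3 O@[(0,0,0)] terminal -1; root [(0,1,1)] d5

O winning at [(0,1,1)]: False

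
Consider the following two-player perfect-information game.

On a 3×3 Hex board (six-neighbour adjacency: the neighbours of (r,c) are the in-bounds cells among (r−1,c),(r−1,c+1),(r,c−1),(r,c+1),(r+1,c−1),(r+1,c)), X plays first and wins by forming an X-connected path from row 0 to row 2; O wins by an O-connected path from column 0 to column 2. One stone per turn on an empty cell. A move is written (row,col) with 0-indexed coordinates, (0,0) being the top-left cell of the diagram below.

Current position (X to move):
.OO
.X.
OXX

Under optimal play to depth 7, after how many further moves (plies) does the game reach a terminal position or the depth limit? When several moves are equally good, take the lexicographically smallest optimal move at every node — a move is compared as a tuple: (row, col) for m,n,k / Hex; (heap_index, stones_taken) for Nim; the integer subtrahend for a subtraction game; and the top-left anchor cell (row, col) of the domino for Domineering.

PV length from [.OO/.X./OXX]: 2 plies

ply 1, X at .OO/.X./OXX | (0,0)=-1→XOO/.X./OXX*; (1,0)=-1→.OO/XX./OXX; (1,2)=-1→.OO/.XX/OXX
ply 2, O at XOO/.X./OXX | (1,0)=+1→XOO/OX./OXX*; (1,2)=-1→XOO/.XO/OXX
ply 3: XOO/OX./OXX is terminal -1 (X); from .OO/.X./OXX depth 7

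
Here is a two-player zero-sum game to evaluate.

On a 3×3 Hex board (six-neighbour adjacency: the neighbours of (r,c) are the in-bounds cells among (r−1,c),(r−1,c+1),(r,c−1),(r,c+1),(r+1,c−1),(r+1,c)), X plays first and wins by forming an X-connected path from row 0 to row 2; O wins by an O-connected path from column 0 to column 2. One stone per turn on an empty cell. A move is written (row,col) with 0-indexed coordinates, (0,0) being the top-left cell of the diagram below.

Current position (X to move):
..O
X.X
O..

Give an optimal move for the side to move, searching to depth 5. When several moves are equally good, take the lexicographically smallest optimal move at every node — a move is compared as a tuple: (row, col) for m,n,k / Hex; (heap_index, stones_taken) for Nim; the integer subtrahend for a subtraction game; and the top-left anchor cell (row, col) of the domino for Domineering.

X's best at [..O/X.X/O..]: (1,1)

[..O/X.X/O..] X move#1: (0,0):-1/X.O/X.X/O.., (0,1):-1/.XO/X.X/O.., (1,1):+1/..O/XXX/O..*, (2,1):-1/..O/X.X/OX., (2,2):-1/..O/X.X/O.X
[..O/XXX/O..] O move#2: (0,0):-1/O.O/XXX/O..*, (0,1):-1/.OO/XXX/O.., (2,1):-1/..O/XXX/OO., (2,2):-1/..O/XXX/O.O
[O.O/XXX/O..] X move#3: (0,1):+1/OXO/XXX/O..*, (2,1):-1/O.O/XXX/OX., (2,2):-1/O.O/XXX/O.X
[OXO/XXX/O..] O move#4: (2,1):-1/OXO/XXX/OO.*, (2,2):-1/OXO/XXX/O.O
[OXO/XXX/OO.] X move#5: (2,2):+1/OXO/XXX/OOX*
[OXO/XXX/OOX] end (terminal -1, O#6); searched ..O/X.X/O.. to 5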